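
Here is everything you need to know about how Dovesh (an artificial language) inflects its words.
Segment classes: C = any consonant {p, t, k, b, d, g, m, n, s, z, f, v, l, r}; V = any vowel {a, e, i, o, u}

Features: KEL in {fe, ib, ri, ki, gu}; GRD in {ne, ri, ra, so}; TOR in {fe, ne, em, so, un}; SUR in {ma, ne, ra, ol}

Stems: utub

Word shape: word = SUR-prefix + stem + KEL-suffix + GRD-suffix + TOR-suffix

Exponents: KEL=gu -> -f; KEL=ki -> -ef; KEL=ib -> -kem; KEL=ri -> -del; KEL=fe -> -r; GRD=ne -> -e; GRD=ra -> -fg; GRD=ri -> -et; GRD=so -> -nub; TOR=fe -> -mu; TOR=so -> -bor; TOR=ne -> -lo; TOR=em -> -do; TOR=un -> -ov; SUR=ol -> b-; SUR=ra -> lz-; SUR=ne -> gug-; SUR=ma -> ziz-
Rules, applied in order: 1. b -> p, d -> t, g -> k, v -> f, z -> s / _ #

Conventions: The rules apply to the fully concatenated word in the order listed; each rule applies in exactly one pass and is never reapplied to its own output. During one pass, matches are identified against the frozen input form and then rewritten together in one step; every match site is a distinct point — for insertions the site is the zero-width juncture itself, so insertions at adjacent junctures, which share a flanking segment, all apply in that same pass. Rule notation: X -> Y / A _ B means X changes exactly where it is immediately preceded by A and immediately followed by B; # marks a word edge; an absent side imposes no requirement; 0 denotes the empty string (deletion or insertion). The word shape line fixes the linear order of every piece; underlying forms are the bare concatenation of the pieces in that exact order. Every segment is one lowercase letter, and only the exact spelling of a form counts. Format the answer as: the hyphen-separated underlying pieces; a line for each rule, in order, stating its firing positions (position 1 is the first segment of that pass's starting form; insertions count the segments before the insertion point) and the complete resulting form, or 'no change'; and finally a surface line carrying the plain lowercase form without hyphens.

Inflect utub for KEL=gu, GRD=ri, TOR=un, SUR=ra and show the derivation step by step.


underlying: lz-utub-f-et-ov
1. b -> p, d -> t, g -> k, v -> f, z -> s / _ #: fires at position(s) 11: lzutubfetof
surface: lzutubfetof


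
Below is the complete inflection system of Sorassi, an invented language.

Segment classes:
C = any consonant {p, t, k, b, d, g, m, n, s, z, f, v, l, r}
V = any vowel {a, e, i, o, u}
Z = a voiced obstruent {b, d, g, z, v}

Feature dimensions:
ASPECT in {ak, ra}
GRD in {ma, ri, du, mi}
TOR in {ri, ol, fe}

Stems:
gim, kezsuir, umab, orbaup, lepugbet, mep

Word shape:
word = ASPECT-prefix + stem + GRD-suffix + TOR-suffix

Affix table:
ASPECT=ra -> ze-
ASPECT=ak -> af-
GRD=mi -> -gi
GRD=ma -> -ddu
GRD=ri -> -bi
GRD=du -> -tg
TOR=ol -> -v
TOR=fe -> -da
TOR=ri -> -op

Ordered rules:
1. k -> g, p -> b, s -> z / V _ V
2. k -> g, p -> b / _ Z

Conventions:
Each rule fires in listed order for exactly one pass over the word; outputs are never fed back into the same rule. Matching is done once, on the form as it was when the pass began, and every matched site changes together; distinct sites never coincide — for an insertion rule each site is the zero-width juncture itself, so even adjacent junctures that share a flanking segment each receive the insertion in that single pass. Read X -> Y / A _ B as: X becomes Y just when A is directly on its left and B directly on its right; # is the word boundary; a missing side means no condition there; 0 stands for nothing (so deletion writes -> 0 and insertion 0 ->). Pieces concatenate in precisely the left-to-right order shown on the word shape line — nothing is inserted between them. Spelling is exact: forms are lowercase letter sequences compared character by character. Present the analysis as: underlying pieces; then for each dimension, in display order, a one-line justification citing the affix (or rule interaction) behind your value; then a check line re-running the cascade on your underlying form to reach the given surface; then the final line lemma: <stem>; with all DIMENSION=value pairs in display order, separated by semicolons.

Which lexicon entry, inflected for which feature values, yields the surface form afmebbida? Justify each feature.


underlying: af-mep-bi-da
ASPECT=ak - signalled by the affix af-
GRD=ri - signalled by the affix -bi
TOR=fe - signalled by the affix -da
check: afmepbida -> afmepbida -> afmebbida
lemma: mep; ASPECT=ak; GRD=ri; TOR=fe


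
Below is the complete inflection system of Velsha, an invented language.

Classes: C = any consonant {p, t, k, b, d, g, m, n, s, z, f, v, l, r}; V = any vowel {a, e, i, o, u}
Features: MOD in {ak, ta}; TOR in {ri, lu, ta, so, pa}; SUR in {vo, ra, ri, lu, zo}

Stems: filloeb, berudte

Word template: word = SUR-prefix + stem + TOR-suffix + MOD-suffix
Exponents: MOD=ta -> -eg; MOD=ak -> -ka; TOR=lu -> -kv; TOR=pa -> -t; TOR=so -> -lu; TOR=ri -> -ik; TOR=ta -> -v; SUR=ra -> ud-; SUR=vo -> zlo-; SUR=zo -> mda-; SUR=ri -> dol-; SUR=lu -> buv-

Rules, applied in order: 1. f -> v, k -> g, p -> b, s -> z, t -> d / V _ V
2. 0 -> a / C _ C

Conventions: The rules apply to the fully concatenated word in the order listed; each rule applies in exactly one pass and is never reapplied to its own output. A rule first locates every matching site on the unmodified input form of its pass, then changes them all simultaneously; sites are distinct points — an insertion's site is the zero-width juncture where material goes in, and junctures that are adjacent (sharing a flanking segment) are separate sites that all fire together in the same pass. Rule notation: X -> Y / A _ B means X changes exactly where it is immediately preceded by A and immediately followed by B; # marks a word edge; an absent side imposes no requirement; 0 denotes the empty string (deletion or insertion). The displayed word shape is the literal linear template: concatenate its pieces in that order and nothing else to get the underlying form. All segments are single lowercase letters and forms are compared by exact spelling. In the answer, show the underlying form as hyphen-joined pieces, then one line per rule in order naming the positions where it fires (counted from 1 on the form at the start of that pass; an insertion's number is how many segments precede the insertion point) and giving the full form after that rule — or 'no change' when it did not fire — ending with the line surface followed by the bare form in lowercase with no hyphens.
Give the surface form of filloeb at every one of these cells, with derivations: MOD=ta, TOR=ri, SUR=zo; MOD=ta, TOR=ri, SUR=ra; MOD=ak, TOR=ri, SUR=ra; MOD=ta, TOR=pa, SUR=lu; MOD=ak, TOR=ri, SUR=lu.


cell MOD=ta, TOR=ri, SUR=zo:
underlying: mda-filloeb-ik-eg
1. f -> v, k -> g, p -> b, s -> z, t -> d / V _ V: fires at position(s) 4, 12: mdavilloebigeg
2. 0 -> a / C _ C: inserts after position(s) 1, 6: madavilaloebigeg
surface: madavilaloebigeg

cell MOD=ta, TOR=ri, SUR=ra:
underlying: ud-filloeb-ik-eg
1. f -> v, k -> g, p -> b, s -> z, t -> d / V _ V: fires at position(s) 11: udfilloebigeg
2. 0 -> a / C _ C: inserts after position(s) 2, 5: udafilaloebigeg
surface: udafilaloebigeg

cell MOD=ak, TOR=ri, SUR=ra:
underlying: ud-filloeb-ik-ka
1. f -> v, k -> g, p -> b, s -> z, t -> d / V _ V: no change
2. 0 -> a / C _ C: inserts after position(s) 2, 5, 11: udafilaloebikaka
surface: udafilaloebikaka

cell MOD=ta, TOR=pa, SUR=lu:
underlying: buv-filloeb-t-eg
1. f -> v, k -> g, p -> b, s -> z, t -> d / V _ V: no change
2. 0 -> a / C _ C: inserts after position(s) 3, 6, 10: buvafilaloebateg
surface: buvafilaloebateg

cell MOD=ak, TOR=ri, SUR=lu:
underlying: buv-filloeb-ik-ka
1. f -> v, k -> g, p -> b, s -> z, t -> d / V _ V: no change
2. 0 -> a / C _ C: inserts after position(s) 3, 6, 12: buvafilaloebikaka
surface: buvafilaloebikaka


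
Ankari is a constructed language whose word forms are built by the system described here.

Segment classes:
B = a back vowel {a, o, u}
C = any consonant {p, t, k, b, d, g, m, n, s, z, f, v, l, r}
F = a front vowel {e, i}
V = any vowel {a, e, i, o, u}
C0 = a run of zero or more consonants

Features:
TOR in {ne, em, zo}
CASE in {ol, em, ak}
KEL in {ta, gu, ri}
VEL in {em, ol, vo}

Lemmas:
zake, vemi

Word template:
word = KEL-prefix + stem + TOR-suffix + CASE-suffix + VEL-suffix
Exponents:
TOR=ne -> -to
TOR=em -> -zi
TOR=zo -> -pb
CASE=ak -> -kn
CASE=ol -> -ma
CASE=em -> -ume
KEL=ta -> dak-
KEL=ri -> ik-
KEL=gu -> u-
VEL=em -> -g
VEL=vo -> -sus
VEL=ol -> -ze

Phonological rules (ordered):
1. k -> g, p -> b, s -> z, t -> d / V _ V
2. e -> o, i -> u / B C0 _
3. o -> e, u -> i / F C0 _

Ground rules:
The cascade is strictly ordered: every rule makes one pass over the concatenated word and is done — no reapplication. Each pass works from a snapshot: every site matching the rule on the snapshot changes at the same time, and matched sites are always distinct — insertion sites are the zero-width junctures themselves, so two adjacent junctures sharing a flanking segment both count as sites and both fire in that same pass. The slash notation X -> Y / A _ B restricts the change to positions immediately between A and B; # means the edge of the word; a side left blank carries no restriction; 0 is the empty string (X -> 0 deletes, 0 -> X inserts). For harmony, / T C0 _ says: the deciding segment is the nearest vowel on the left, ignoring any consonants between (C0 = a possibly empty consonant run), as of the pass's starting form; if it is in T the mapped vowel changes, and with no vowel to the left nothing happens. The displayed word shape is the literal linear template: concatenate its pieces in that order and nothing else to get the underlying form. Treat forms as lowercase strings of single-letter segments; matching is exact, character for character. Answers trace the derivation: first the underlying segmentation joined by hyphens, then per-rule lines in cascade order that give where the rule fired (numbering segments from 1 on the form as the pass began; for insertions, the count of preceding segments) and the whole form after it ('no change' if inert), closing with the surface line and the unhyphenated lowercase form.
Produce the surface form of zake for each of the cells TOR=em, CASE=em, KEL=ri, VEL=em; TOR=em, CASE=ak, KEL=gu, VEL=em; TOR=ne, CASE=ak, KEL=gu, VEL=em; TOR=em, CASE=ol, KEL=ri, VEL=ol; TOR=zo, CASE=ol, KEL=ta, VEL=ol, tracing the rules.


cell TOR=em, CASE=em, KEL=ri, VEL=em:
underlying: ik-zake-zi-ume-g
1. k -> g, p -> b, s -> z, t -> d / V _ V: fires at position(s) 5: ikzageziumeg
2. e -> o, i -> u / B C0 _: fires at position(s) 6, 11: ikzagoziumog
3. o -> e, u -> i / F C0 _: fires at position(s) 9: ikzagoziimog
surface: ikzagoziimog

cell TOR=em, CASE=ak, KEL=gu, VEL=em:
underlying: u-zake-zi-kn-g
1. k -> g, p -> b, s -> z, t -> d / V _ V: fires at position(s) 4: uzagezikng
2. e -> o, i -> u / B C0 _: fires at position(s) 5: uzagozikng
3. o -> e, u -> i / F C0 _: no change
surface: uzagozikng

cell TOR=ne, CASE=ak, KEL=gu, VEL=em:
underlying: u-zake-to-kn-g
1. k -> g, p -> b, s -> z, t -> d / V _ V: fires at position(s) 4, 6: uzagedokng
2. e -> o, i -> u / B C0 _: fires at position(s) 5: uzagodokng
3. o -> e, u -> i / F C0 _: no change
surface: uzagodokng

cell TOR=em, CASE=ol, KEL=ri, VEL=ol:
underlying: ik-zake-zi-ma-ze
1. k -> g, p -> b, s -> z, t -> d / V _ V: fires at position(s) 5: ikzagezimaze
2. e -> o, i -> u / B C0 _: fires at position(s) 6, 12: ikzagozimazo
3. o -> e, u -> i / F C0 _: no change
surface: ikzagozimazo

cell TOR=zo, CASE=ol, KEL=ta, VEL=ol:
underlying: dak-zake-pb-ma-ze
1. k -> g, p -> b, s -> z, t -> d / V _ V: fires at position(s) 6: dakzagepbmaze
2. e -> o, i -> u / B C0 _: fires at position(s) 7, 13: dakzagopbmazo
3. o -> e, u -> i / F C0 _: no change
surface: dakzagopbmazo


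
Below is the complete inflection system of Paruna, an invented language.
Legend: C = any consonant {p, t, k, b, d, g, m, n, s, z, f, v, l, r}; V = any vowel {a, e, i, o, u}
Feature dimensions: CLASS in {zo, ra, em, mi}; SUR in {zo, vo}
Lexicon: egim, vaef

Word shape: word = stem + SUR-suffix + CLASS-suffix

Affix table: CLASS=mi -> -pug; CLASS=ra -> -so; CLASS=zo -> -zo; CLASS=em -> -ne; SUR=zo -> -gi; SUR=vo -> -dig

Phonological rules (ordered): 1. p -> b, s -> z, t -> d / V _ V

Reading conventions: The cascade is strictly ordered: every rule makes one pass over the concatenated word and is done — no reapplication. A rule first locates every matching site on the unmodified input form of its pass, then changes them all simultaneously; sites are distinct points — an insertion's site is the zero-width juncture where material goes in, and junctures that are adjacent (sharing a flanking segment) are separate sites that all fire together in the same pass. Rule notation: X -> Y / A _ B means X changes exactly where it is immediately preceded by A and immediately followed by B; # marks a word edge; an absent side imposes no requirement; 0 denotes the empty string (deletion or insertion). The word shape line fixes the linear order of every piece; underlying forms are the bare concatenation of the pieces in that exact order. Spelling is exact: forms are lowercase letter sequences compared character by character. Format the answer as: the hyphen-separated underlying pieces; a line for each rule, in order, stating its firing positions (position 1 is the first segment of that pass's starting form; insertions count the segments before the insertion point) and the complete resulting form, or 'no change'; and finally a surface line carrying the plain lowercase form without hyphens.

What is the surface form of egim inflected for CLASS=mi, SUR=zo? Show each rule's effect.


underlying: egim-gi-pug
1. p -> b, s -> z, t -> d / V _ V: fires at position(s) 7: egimgibug
surface: egimgibug


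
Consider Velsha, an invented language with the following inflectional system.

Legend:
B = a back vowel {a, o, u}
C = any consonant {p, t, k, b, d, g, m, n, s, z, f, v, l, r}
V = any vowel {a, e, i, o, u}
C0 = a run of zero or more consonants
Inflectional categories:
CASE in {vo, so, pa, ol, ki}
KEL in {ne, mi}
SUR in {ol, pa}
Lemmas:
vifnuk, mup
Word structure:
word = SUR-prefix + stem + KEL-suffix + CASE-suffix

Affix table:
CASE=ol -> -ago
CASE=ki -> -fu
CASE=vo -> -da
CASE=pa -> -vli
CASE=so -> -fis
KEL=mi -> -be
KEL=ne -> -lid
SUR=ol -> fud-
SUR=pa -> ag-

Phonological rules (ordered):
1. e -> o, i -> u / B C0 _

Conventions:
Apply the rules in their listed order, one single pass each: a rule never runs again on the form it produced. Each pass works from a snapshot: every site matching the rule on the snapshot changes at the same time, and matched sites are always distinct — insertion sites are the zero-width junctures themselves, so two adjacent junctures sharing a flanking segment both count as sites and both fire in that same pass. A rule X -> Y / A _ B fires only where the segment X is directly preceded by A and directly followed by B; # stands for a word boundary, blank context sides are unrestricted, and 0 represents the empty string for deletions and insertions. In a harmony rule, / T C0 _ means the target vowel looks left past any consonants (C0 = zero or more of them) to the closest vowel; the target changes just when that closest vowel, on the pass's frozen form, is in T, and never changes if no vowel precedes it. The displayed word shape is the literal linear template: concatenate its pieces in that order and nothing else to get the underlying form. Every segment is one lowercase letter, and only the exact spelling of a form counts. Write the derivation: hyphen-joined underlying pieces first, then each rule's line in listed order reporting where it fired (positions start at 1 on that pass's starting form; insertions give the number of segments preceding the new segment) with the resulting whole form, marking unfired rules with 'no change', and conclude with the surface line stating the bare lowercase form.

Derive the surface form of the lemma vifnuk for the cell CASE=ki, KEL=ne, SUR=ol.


underlying: fud-vifnuk-lid-fu
1. e -> o, i -> u / B C0 _: fires at position(s) 5, 11: fudvufnukludfu
surface: fudvufnukludfu


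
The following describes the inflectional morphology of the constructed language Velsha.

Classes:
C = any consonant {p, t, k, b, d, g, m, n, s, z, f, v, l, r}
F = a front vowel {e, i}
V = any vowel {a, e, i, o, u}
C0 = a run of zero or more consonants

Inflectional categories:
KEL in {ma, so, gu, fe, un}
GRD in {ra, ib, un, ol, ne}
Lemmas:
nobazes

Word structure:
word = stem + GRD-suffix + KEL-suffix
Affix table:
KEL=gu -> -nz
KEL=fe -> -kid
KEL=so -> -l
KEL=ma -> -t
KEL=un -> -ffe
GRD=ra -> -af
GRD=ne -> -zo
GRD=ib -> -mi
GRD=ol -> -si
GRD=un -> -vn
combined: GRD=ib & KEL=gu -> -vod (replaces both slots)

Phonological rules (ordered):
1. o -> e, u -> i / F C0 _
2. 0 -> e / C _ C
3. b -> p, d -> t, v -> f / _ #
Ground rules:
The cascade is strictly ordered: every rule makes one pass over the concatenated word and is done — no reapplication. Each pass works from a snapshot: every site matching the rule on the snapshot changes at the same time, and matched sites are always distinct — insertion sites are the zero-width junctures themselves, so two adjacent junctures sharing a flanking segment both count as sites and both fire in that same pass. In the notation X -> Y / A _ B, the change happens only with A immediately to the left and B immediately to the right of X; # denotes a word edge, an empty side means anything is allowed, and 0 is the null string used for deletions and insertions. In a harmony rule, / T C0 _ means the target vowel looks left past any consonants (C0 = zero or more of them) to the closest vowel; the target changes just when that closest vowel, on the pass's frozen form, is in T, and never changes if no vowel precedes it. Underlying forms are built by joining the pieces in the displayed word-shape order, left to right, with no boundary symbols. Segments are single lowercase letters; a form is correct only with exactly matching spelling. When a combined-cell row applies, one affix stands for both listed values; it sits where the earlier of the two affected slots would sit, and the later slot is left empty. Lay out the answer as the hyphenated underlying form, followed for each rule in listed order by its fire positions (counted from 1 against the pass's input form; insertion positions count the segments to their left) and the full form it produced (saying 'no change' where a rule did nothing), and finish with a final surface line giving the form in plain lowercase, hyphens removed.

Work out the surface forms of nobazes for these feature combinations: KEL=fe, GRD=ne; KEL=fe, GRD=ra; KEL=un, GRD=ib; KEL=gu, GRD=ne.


cell KEL=fe, GRD=ne:
underlying: nobazes-zo-kid
1. o -> e, u -> i / F C0 _: fires at position(s) 9: nobazeszekid
2. 0 -> e / C _ C: inserts after position(s) 7: nobazesezekid
3. b -> p, d -> t, v -> f / _ #: fires at position(s) 13: nobazesezekit
surface: nobazesezekit

cell KEL=fe, GRD=ra:
underlying: nobazes-af-kid
1. o -> e, u -> i / F C0 _: no change
2. 0 -> e / C _ C: inserts after position(s) 9: nobazesafekid
3. b -> p, d -> t, v -> f / _ #: fires at position(s) 13: nobazesafekit
surface: nobazesafekit

cell KEL=un, GRD=ib:
underlying: nobazes-mi-ffe
1. o -> e, u -> i / F C0 _: no change
2. 0 -> e / C _ C: inserts after position(s) 7, 10: nobazesemifefe
3. b -> p, d -> t, v -> f / _ #: no change
surface: nobazesemifefe

cell KEL=gu, GRD=ne:
underlying: nobazes-zo-nz
1. o -> e, u -> i / F C0 _: fires at position(s) 9: nobazeszenz
2. 0 -> e / C _ C: inserts after position(s) 7, 10: nobazesezenez
3. b -> p, d -> t, v -> f / _ #: no change
surface: nobazesezenez


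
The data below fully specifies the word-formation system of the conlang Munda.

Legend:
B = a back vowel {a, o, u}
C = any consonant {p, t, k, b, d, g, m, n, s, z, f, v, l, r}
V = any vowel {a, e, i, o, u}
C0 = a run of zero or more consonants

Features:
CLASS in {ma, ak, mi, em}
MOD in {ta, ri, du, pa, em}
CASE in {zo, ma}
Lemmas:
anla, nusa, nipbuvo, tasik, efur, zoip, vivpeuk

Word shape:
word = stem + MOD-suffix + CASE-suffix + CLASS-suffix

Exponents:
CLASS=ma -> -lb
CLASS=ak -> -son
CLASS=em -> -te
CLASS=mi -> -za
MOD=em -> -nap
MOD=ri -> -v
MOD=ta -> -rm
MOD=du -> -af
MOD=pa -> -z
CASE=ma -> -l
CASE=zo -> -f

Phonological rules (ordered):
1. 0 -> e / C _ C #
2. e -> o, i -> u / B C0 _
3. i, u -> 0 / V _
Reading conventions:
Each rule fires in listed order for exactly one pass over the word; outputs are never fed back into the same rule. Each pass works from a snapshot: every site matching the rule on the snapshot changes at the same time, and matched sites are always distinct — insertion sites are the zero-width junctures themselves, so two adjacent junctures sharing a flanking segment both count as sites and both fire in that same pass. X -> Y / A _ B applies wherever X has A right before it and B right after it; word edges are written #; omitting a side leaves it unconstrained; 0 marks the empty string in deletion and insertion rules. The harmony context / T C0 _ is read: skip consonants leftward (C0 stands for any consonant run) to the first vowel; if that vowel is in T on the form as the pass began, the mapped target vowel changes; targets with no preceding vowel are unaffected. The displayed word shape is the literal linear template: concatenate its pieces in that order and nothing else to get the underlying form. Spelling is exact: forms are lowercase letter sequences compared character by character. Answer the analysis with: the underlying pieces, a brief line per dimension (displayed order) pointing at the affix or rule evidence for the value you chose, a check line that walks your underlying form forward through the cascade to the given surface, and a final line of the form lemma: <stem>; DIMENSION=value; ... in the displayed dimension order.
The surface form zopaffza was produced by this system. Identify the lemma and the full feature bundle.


underlying: zoip-af-f-za
CLASS=mi - signalled by the affix -za
MOD=du - signalled by the affix -af
CASE=zo - signalled by the affix -f
check: zoipaffza -> zoipaffza -> zoupaffza -> zopaffza
lemma: zoip; CLASS=mi; MOD=du; CASE=zo


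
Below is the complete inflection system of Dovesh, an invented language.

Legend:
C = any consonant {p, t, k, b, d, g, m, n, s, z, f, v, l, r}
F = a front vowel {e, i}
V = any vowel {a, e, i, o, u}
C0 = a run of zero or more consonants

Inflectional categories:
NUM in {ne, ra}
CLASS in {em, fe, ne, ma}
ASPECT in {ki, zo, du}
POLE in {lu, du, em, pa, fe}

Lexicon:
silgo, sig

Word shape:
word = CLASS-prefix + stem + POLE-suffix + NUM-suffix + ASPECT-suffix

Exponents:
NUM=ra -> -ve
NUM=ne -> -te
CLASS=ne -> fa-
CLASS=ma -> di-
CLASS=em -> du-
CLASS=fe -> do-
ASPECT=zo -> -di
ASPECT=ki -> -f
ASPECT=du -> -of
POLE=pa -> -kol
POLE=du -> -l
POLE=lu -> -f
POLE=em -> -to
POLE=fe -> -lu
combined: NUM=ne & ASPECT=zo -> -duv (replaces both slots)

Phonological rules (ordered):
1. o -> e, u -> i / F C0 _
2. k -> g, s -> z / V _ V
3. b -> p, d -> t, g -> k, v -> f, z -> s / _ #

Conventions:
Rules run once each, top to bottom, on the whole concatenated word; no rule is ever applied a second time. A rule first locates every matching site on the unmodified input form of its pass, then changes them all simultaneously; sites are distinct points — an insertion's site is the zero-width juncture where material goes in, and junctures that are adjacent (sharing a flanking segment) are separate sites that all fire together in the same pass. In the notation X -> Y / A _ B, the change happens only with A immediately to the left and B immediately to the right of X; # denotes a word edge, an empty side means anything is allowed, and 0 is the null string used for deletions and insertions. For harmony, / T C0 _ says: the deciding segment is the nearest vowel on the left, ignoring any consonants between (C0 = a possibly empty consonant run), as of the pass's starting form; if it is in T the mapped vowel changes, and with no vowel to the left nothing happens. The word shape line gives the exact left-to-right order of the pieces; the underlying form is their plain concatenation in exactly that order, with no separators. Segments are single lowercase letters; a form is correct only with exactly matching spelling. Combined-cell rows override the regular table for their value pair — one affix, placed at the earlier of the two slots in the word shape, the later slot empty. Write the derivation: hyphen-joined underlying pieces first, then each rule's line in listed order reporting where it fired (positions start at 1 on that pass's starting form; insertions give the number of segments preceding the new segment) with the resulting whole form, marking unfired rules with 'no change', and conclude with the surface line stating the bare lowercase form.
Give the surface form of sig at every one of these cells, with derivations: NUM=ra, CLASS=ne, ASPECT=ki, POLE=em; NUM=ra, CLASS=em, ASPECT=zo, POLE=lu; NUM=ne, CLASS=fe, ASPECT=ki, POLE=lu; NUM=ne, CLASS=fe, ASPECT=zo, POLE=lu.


cell NUM=ra, CLASS=ne, ASPECT=ki, POLE=em:
underlying: fa-sig-to-ve-f
1. o -> e, u -> i / F C0 _: fires at position(s) 7: fasigtevef
2. k -> g, s -> z / V _ V: fires at position(s) 3: fazigtevef
3. b -> p, d -> t, g -> k, v -> f, z -> s / _ #: no change
surface: fazigtevef

cell NUM=ra, CLASS=em, ASPECT=zo, POLE=lu:
underlying: du-sig-f-ve-di
1. o -> e, u -> i / F C0 _: no change
2. k -> g, s -> z / V _ V: fires at position(s) 3: duzigfvedi
3. b -> p, d -> t, g -> k, v -> f, z -> s / _ #: no change
surface: duzigfvedi

cell NUM=ne, CLASS=fe, ASPECT=ki, POLE=lu:
underlying: do-sig-f-te-f
1. o -> e, u -> i / F C0 _: no change
2. k -> g, s -> z / V _ V: fires at position(s) 3: dozigftef
3. b -> p, d -> t, g -> k, v -> f, z -> s / _ #: no change
surface: dozigftef

cell NUM=ne, CLASS=fe, ASPECT=zo, POLE=lu:
underlying: do-sig-f-duv
1. o -> e, u -> i / F C0 _: fires at position(s) 8: dosigfdiv
2. k -> g, s -> z / V _ V: fires at position(s) 3: dozigfdiv
3. b -> p, d -> t, g -> k, v -> f, z -> s / _ #: fires at position(s) 9: dozigfdif
surface: dozigfdif


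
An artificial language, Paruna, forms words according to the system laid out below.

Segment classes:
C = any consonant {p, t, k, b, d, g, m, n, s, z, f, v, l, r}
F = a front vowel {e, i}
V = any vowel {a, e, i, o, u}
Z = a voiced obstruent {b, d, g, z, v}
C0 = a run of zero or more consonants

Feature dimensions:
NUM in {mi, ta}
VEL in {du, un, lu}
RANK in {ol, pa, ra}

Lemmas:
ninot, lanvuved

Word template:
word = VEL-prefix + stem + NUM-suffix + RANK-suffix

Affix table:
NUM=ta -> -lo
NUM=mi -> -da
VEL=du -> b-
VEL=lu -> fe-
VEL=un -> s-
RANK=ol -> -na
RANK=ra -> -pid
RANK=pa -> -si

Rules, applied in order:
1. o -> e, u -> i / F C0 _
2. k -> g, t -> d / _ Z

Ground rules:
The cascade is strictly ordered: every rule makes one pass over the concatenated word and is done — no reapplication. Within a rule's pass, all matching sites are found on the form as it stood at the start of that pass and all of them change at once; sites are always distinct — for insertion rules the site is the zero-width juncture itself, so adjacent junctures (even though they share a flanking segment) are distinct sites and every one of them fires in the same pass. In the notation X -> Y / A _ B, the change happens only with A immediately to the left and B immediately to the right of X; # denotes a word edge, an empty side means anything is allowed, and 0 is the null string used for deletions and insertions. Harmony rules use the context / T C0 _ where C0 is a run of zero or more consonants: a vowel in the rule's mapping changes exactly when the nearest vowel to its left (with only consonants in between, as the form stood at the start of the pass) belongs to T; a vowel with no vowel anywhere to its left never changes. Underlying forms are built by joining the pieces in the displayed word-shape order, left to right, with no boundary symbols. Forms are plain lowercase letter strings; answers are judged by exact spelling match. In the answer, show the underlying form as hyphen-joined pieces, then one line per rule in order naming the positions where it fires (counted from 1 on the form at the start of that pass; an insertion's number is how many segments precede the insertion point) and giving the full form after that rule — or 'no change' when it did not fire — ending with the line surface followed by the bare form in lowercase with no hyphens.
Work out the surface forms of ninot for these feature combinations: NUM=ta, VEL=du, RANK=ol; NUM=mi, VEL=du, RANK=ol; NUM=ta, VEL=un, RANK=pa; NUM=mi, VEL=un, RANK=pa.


cell NUM=ta, VEL=du, RANK=ol:
underlying: b-ninot-lo-na
1. o -> e, u -> i / F C0 _: fires at position(s) 5: bninetlona
2. k -> g, t -> d / _ Z: no change
surface: bninetlona

cell NUM=mi, VEL=du, RANK=ol:
underlying: b-ninot-da-na
1. o -> e, u -> i / F C0 _: fires at position(s) 5: bninetdana
2. k -> g, t -> d / _ Z: fires at position(s) 6: bnineddana
surface: bnineddana

cell NUM=ta, VEL=un, RANK=pa:
underlying: s-ninot-lo-si
1. o -> e, u -> i / F C0 _: fires at position(s) 5: sninetlosi
2. k -> g, t -> d / _ Z: no change
surface: sninetlosi

cell NUM=mi, VEL=un, RANK=pa:
underlying: s-ninot-da-si
1. o -> e, u -> i / F C0 _: fires at position(s) 5: sninetdasi
2. k -> g, t -> d / _ Z: fires at position(s) 6: snineddasi
surface: snineddasi


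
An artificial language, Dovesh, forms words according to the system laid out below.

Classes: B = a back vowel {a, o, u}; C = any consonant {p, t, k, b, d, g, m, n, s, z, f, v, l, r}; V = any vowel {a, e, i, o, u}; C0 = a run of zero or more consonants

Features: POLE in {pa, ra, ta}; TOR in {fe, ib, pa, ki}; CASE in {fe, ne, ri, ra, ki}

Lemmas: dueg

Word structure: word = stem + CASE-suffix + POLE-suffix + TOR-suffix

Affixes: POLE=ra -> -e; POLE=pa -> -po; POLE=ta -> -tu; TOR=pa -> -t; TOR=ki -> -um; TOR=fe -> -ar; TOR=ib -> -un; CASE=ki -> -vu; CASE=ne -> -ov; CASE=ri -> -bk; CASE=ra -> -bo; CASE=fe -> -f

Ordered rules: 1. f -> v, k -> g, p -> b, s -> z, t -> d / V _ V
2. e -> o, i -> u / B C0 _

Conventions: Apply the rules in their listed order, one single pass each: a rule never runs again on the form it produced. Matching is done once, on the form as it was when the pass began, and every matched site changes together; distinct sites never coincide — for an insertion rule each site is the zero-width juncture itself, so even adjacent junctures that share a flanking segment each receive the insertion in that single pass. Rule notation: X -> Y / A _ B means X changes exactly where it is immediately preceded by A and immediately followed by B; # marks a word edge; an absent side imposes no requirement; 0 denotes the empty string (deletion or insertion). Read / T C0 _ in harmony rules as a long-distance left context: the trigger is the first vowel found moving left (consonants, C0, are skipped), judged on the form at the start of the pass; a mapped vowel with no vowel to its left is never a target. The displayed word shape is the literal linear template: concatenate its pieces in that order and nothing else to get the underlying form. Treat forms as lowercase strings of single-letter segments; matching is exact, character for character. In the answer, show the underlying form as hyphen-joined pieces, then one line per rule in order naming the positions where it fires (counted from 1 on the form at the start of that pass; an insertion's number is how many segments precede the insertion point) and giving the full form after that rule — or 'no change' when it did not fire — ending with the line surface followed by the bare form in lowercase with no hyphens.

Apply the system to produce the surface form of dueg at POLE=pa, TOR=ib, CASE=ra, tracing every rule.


underlying: dueg-bo-po-un
1. f -> v, k -> g, p -> b, s -> z, t -> d / V _ V: fires at position(s) 7: duegboboun
2. e -> o, i -> u / B C0 _: fires at position(s) 3: duogboboun
surface: duogboboun


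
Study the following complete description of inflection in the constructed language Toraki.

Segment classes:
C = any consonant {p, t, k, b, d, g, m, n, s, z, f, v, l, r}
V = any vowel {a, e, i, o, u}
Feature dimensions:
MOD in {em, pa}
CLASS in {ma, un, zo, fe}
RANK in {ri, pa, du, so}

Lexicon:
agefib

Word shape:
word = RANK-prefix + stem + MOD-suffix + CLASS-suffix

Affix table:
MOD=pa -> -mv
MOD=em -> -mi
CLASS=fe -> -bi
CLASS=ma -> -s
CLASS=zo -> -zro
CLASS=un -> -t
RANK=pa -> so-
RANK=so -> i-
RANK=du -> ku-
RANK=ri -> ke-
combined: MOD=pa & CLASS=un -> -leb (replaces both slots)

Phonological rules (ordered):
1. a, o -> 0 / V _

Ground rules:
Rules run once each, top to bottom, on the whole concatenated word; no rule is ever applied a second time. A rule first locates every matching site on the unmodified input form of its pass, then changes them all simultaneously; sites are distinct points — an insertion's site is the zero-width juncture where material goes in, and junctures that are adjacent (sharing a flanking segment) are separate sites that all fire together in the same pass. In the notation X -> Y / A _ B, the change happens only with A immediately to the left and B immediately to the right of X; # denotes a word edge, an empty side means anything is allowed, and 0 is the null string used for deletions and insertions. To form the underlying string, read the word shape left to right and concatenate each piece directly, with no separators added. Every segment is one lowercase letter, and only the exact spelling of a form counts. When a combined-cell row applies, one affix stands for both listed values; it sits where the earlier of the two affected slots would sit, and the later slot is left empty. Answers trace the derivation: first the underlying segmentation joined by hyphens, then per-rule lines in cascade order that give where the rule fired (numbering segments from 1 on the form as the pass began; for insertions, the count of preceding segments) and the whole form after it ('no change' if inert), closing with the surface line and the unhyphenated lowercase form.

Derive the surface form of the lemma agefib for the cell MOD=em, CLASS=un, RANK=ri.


underlying: ke-agefib-mi-t
1. a, o -> 0 / V _: fires at position(s) 3: kegefibmit
surface: kegefibmit


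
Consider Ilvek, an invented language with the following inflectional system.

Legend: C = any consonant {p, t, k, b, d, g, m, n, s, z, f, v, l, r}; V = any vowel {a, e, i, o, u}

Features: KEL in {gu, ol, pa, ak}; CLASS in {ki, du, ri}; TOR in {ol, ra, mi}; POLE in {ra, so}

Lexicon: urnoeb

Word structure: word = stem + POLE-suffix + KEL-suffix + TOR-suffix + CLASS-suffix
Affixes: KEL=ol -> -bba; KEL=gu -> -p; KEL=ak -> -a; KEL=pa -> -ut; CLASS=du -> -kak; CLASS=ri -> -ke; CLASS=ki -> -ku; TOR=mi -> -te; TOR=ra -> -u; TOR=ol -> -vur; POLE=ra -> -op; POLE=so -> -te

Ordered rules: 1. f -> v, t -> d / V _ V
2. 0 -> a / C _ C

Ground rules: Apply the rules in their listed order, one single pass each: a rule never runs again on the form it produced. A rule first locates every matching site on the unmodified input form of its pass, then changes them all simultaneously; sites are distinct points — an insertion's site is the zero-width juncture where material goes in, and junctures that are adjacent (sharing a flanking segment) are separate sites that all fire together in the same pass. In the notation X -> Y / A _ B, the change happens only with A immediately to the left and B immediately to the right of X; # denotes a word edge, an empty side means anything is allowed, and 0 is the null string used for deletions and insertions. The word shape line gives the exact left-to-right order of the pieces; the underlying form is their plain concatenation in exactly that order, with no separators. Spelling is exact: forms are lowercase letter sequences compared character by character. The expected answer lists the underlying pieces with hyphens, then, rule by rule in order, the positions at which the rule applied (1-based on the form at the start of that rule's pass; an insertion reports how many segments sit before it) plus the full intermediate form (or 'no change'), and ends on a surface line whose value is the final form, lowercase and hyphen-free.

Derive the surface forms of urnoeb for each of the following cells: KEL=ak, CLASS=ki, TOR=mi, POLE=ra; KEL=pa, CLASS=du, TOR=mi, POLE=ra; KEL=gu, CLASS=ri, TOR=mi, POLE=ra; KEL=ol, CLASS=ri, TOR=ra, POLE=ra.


cell KEL=ak, CLASS=ki, TOR=mi, POLE=ra:
underlying: urnoeb-op-a-te-ku
1. f -> v, t -> d / V _ V: fires at position(s) 10: urnoebopadeku
2. 0 -> a / C _ C: inserts after position(s) 2: uranoebopadeku
surface: uranoebopadeku

cell KEL=pa, CLASS=du, TOR=mi, POLE=ra:
underlying: urnoeb-op-ut-te-kak
1. f -> v, t -> d / V _ V: no change
2. 0 -> a / C _ C: inserts after position(s) 2, 10: uranoeboputatekak
surface: uranoeboputatekak

cell KEL=gu, CLASS=ri, TOR=mi, POLE=ra:
underlying: urnoeb-op-p-te-ke
1. f -> v, t -> d / V _ V: no change
2. 0 -> a / C _ C: inserts after position(s) 2, 8, 9: uranoebopapateke
surface: uranoebopapateke

cell KEL=ol, CLASS=ri, TOR=ra, POLE=ra:
underlying: urnoeb-op-bba-u-ke
1. f -> v, t -> d / V _ V: no change
2. 0 -> a / C _ C: inserts after position(s) 2, 8, 9: uranoebopababauke
surface: uranoebopababauke


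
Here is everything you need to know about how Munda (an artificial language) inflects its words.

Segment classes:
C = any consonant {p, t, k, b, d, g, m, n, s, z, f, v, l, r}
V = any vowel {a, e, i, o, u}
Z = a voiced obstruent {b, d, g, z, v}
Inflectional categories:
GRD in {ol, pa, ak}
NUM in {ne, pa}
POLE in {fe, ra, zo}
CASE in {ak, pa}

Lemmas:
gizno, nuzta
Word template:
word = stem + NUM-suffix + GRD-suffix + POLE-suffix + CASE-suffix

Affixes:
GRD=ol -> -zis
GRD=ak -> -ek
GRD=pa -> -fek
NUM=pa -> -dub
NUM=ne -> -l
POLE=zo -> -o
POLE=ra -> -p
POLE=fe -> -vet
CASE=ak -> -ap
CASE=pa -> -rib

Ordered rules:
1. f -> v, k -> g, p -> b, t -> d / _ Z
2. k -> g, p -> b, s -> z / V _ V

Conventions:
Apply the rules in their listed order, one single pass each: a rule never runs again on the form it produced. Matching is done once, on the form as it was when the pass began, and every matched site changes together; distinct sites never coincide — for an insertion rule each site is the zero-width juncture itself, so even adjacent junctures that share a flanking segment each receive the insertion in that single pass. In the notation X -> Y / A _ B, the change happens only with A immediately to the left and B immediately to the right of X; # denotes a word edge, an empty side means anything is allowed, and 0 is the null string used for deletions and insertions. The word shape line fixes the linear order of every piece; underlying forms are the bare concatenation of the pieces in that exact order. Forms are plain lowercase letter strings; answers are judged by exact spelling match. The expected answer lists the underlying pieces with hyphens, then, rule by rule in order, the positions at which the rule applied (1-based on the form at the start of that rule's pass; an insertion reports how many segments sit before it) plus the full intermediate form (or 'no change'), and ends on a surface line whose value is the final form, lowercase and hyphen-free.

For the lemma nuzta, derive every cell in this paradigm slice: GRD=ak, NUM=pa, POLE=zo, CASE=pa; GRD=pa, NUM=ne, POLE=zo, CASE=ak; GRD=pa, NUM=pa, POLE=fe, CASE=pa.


cell GRD=ak, NUM=pa, POLE=zo, CASE=pa:
underlying: nuzta-dub-ek-o-rib
1. f -> v, k -> g, p -> b, t -> d / _ Z: no change
2. k -> g, p -> b, s -> z / V _ V: fires at position(s) 10: nuztadubegorib
surface: nuztadubegorib

cell GRD=pa, NUM=ne, POLE=zo, CASE=ak:
underlying: nuzta-l-fek-o-ap
1. f -> v, k -> g, p -> b, t -> d / _ Z: no change
2. k -> g, p -> b, s -> z / V _ V: fires at position(s) 9: nuztalfegoap
surface: nuztalfegoap

cell GRD=pa, NUM=pa, POLE=fe, CASE=pa:
underlying: nuzta-dub-fek-vet-rib
1. f -> v, k -> g, p -> b, t -> d / _ Z: fires at position(s) 11: nuztadubfegvetrib
2. k -> g, p -> b, s -> z / V _ V: no change
surface: nuztadubfegvetrib


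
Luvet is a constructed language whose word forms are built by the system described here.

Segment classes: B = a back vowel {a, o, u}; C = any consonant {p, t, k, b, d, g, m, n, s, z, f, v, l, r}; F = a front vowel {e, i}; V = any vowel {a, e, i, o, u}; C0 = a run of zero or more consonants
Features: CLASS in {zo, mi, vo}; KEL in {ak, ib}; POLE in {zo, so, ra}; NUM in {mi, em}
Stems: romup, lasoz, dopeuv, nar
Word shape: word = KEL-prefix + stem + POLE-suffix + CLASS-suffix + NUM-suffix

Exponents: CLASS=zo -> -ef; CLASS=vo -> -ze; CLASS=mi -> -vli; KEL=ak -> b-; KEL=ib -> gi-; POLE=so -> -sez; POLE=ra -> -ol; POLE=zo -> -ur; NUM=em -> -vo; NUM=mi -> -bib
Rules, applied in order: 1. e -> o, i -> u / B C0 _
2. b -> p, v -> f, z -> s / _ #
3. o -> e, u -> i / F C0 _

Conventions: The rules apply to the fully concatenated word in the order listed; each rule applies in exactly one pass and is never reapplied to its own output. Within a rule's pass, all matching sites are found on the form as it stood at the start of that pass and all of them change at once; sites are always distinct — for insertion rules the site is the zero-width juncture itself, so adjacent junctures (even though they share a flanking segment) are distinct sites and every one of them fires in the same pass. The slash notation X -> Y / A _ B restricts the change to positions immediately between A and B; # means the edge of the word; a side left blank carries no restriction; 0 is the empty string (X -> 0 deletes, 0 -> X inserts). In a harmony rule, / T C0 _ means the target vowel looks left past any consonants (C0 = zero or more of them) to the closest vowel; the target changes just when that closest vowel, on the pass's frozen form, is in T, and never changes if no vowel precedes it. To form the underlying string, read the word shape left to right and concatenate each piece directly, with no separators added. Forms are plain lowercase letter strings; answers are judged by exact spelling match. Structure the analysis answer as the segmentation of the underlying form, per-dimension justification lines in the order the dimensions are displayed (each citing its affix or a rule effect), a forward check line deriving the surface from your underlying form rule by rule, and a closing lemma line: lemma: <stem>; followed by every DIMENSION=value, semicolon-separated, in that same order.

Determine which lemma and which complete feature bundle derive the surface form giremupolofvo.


underlying: gi-romup-ol-ef-vo
CLASS=zo - signalled by the affix -ef
KEL=ib - signalled by the affix gi-
POLE=ra - signalled by the affix -ol
NUM=em - signalled by the affix -vo
check: giromupolefvo -> giromupolofvo -> giromupolofvo -> giremupolofvo
lemma: romup; CLASS=zo; KEL=ib; POLE=ra; NUM=em
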